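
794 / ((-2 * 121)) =-397 / 121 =-3.28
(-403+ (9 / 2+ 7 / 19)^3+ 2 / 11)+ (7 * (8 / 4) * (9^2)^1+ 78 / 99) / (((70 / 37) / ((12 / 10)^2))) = 304372245257 / 528143000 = 576.31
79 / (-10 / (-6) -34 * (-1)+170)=237 / 617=0.38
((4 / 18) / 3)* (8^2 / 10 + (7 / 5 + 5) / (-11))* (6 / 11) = 256 / 1089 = 0.24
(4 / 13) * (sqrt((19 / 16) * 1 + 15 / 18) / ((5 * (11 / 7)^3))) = 343 * sqrt(291) / 259545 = 0.02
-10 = -10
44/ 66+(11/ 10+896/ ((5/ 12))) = 12913/ 6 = 2152.17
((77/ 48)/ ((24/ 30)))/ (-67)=-385/ 12864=-0.03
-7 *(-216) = 1512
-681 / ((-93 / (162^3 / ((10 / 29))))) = 13993904412 / 155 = 90283254.27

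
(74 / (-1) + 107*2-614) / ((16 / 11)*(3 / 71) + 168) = -61699 / 21876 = -2.82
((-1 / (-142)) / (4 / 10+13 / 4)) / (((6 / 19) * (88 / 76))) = 1805 / 342078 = 0.01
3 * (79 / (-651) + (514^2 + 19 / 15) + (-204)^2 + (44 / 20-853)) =992652434 / 1085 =914887.04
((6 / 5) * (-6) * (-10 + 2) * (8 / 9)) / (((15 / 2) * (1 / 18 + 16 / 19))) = 58368 / 7675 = 7.60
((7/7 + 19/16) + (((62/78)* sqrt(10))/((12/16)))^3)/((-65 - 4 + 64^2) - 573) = 35/55264 + 9533120* sqrt(10)/2765985651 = 0.01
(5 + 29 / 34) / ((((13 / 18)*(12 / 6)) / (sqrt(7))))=1791*sqrt(7) / 442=10.72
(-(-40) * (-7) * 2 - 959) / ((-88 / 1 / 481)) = 730639 / 88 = 8302.72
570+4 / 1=574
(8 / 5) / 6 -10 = -9.73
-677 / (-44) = 677 / 44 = 15.39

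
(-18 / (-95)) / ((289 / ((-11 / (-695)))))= 198 / 19081225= 0.00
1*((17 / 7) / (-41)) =-17 / 287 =-0.06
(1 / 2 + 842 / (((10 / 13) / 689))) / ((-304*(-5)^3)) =7541799 / 380000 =19.85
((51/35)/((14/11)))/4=561/1960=0.29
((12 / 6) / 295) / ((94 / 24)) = 24 / 13865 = 0.00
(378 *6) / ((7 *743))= 324 / 743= 0.44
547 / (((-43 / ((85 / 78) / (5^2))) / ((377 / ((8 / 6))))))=-269671 / 1720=-156.79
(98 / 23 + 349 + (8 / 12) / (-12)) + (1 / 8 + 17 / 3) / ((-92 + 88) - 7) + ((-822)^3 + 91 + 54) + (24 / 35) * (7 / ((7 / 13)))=-354108309851393 / 637560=-555411741.41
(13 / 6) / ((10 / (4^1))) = 13 / 15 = 0.87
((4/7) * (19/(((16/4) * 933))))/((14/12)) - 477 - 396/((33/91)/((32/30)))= -125096761/76195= -1641.80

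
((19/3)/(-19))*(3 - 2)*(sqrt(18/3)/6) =-sqrt(6)/18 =-0.14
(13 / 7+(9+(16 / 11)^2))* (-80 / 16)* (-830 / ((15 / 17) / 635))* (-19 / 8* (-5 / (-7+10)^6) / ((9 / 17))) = 19874761669625 / 16671501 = 1192139.91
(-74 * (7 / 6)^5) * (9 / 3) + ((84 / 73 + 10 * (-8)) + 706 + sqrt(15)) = sqrt(15) + 13937765 / 94608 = 151.19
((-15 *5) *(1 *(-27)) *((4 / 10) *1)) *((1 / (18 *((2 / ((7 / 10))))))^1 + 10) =32463 / 4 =8115.75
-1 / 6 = -0.17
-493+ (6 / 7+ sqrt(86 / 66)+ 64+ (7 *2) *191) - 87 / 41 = sqrt(1419) / 33+ 643952 / 287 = 2244.88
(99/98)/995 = 99/97510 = 0.00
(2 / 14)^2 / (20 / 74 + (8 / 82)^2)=62197 / 852698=0.07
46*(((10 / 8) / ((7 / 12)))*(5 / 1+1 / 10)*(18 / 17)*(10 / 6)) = 6210 / 7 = 887.14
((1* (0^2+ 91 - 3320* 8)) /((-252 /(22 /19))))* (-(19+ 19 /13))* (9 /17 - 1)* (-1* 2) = -30448 /13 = -2342.15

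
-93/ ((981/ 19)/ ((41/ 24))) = -24149/ 7848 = -3.08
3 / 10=0.30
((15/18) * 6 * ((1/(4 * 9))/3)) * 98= 245/54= 4.54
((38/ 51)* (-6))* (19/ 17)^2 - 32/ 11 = -459012/ 54043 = -8.49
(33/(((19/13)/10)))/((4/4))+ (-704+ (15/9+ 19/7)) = -189058/399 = -473.83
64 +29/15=989/15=65.93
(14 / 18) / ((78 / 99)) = 77 / 78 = 0.99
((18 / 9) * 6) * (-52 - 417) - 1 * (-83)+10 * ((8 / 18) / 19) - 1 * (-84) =-933791 / 171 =-5460.77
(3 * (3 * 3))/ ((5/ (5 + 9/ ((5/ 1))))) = 36.72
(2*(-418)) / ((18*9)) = -418 / 81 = -5.16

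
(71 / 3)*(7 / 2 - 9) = -781 / 6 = -130.17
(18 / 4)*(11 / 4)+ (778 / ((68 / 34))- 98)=2427 / 8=303.38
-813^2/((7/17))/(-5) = 11236473/35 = 321042.09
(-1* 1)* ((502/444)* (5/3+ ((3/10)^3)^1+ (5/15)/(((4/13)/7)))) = -2328527/222000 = -10.49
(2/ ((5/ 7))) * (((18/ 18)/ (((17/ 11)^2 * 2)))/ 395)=847/ 570775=0.00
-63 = -63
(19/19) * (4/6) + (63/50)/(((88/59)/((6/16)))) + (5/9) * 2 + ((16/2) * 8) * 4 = 81764359/316800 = 258.09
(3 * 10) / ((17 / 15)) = 450 / 17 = 26.47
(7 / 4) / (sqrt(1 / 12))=7* sqrt(3) / 2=6.06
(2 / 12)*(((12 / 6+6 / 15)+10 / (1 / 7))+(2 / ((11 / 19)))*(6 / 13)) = 26453 / 2145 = 12.33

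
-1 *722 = -722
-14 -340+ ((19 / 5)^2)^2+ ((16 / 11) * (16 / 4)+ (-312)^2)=668279781 / 6875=97204.33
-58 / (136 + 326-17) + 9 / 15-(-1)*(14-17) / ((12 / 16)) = -1571 / 445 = -3.53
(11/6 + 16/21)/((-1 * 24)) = -0.11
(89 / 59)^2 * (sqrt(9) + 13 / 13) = 31684 / 3481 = 9.10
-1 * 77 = -77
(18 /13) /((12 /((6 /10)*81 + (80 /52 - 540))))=-95523 /1690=-56.52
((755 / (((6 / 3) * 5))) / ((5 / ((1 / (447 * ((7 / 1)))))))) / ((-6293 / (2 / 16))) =-151 / 1575263760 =-0.00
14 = 14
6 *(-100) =-600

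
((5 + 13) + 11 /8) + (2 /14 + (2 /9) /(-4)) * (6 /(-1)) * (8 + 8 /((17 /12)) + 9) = 3065 /408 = 7.51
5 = 5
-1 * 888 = -888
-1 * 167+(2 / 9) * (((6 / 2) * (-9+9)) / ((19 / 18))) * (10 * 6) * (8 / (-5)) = -167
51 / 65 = 0.78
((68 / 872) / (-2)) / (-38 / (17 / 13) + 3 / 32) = 2312 / 1717513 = 0.00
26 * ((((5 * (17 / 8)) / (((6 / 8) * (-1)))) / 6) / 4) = -1105 / 72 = -15.35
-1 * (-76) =76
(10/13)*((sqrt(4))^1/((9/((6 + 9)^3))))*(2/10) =1500/13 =115.38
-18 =-18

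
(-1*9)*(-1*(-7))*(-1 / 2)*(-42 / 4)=-330.75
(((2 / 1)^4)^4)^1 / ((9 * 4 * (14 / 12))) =32768 / 21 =1560.38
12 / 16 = 3 / 4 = 0.75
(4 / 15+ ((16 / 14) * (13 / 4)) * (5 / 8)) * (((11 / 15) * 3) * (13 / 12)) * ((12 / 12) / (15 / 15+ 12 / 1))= 11957 / 25200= 0.47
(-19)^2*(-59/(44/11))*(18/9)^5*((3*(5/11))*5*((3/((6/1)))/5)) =-1277940/11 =-116176.36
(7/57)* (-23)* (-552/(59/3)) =88872/1121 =79.28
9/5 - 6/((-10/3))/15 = 48/25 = 1.92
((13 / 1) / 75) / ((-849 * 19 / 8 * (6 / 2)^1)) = -104 / 3629475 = -0.00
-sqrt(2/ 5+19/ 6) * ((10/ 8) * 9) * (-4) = 3 * sqrt(3210)/ 2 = 84.99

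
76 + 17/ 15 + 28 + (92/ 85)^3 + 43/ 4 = 863346481/ 7369500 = 117.15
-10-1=-11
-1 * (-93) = 93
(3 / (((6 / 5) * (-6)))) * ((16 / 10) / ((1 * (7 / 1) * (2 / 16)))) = -16 / 21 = -0.76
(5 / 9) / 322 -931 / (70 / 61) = -5877856 / 7245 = -811.30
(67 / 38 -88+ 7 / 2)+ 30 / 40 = -6231 / 76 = -81.99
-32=-32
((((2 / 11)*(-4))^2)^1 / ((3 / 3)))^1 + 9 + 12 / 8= 11.03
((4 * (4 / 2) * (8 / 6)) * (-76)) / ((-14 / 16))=19456 / 21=926.48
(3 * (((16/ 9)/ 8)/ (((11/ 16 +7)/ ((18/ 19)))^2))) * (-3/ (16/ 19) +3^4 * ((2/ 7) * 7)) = 973440/ 606841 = 1.60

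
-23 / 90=-0.26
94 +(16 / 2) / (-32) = 375 / 4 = 93.75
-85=-85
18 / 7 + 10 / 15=68 / 21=3.24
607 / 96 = 6.32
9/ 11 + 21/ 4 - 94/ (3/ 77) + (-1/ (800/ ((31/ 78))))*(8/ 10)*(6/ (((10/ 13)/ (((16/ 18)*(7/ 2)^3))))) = -2382649463/ 990000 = -2406.72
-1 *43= -43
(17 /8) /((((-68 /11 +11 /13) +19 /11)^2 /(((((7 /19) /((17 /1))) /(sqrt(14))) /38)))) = 20449 * sqrt(14) /3075789312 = 0.00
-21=-21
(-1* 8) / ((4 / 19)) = -38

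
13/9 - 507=-4550/9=-505.56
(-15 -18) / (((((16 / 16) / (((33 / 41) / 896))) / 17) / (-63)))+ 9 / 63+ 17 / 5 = 6482347 / 183680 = 35.29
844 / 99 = 8.53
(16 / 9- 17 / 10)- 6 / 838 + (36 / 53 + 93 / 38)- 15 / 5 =3744833 / 18986985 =0.20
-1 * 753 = -753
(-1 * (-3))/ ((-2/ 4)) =-6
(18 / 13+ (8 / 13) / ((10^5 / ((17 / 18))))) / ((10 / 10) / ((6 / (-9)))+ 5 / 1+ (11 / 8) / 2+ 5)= 8100034 / 53746875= 0.15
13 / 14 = 0.93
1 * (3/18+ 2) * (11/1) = 143/6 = 23.83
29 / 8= 3.62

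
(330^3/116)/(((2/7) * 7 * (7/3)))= 13476375/203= 66386.08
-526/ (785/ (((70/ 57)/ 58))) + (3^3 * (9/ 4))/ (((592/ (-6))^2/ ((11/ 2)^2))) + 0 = 63514629875/ 363811070976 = 0.17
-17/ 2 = -8.50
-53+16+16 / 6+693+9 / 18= 3955 / 6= 659.17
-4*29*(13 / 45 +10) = -53708 / 45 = -1193.51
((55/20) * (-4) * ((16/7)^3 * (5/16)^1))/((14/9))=-63360/2401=-26.39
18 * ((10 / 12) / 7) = 15 / 7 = 2.14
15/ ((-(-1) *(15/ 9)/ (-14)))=-126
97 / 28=3.46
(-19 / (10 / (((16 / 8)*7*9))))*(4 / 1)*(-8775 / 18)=466830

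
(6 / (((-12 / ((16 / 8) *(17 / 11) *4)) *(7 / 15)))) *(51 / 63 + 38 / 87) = -23460 / 1421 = -16.51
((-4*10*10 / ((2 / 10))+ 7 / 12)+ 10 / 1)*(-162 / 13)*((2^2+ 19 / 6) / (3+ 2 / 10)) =46194255 / 832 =55521.94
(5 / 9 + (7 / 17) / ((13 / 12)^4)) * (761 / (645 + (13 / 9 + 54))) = 0.93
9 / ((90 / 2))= 0.20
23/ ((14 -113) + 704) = 23/ 605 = 0.04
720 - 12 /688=123837 /172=719.98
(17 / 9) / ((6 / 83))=1411 / 54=26.13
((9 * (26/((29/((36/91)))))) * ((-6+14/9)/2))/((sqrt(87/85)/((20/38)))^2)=-4080000/2125207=-1.92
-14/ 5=-2.80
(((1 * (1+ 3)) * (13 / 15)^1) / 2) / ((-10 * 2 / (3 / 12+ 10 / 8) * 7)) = -13 / 700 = -0.02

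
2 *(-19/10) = -19/5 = -3.80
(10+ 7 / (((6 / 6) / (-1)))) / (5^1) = 3 / 5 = 0.60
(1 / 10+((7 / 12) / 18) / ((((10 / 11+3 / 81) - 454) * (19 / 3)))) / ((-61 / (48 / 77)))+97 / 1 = 5823949769173 / 60041351755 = 97.00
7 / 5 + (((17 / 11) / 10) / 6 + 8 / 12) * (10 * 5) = 11887 / 330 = 36.02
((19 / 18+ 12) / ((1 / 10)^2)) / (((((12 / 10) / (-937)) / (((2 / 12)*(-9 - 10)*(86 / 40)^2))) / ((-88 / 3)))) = -425461879975 / 972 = -437717983.51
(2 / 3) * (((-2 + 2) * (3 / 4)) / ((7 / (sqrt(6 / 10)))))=0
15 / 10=1.50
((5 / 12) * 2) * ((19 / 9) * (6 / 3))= 95 / 27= 3.52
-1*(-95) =95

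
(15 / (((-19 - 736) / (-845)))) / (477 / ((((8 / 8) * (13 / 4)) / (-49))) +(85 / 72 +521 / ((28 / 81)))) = -16609320 / 5622817049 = -0.00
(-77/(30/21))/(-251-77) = 539/3280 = 0.16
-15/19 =-0.79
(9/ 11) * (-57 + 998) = 769.91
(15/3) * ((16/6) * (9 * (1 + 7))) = 960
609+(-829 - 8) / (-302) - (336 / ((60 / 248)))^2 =-14557560197 / 7550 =-1928153.67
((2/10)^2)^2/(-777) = -1/485625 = -0.00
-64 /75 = -0.85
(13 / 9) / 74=0.02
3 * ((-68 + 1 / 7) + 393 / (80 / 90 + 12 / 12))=50052 / 119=420.61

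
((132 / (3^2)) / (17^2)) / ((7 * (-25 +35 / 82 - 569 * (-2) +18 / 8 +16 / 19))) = 137104 / 21114494037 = 0.00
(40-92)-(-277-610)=835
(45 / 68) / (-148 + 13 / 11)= -99 / 21964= -0.00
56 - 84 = -28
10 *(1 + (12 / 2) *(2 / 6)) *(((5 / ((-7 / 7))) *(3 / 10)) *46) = -2070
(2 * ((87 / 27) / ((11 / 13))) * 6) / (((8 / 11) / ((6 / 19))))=377 / 19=19.84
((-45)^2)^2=4100625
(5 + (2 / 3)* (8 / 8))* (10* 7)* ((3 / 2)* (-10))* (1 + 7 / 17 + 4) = -32200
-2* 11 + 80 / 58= -598 / 29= -20.62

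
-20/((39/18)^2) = -720/169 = -4.26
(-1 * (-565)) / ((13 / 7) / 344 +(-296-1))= -1360520 / 715163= -1.90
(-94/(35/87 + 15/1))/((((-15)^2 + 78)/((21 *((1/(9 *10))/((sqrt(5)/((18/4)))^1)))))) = -28623 *sqrt(5)/6767000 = -0.01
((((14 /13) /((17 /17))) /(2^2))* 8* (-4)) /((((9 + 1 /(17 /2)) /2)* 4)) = -952 /2015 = -0.47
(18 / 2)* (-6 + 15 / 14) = -621 / 14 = -44.36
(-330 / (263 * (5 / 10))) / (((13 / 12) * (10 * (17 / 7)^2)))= -0.04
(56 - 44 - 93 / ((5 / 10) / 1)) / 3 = -58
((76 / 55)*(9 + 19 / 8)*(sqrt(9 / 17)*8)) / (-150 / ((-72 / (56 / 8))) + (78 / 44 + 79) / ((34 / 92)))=248976*sqrt(17) / 2615885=0.39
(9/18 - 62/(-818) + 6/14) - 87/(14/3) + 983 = 2763830/2863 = 965.36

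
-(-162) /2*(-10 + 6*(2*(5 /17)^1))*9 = -80190 /17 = -4717.06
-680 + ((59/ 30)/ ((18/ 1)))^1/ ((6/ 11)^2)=-679.63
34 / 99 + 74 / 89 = 1.17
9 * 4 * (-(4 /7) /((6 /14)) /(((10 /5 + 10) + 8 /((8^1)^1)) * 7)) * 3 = -144 /91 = -1.58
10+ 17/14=157/14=11.21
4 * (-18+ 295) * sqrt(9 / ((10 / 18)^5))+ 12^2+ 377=521+ 807732 * sqrt(5) / 125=14970.15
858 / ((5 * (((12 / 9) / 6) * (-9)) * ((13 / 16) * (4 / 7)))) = -924 / 5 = -184.80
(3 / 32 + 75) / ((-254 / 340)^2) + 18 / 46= 400479813 / 2967736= 134.94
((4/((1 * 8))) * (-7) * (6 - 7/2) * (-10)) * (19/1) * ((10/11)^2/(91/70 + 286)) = 1662500/347633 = 4.78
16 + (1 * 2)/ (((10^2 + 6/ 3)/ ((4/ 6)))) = 2450/ 153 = 16.01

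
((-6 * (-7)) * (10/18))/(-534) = -35/801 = -0.04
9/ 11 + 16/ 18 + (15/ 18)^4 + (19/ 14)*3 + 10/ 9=735653/ 99792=7.37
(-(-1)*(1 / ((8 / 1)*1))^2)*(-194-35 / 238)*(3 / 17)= -0.54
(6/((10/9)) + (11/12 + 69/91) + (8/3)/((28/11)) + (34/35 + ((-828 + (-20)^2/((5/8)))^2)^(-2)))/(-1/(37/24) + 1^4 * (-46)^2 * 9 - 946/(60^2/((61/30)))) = 0.00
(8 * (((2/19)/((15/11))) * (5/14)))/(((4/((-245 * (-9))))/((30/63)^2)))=11000/399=27.57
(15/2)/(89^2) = 0.00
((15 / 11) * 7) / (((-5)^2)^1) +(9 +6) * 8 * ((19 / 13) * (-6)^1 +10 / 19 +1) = -11802213 / 13585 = -868.77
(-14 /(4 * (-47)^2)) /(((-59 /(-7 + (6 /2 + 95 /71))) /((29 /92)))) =-38367 /1702644184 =-0.00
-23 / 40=-0.58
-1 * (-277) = 277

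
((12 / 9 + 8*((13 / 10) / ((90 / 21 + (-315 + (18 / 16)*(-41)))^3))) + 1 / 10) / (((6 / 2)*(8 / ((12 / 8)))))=114374496872183 / 1276738773613920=0.09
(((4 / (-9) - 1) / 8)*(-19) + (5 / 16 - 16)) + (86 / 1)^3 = 91590299 / 144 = 636043.74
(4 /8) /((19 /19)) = 1 /2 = 0.50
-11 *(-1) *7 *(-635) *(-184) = 8996680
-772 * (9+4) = -10036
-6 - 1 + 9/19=-124/19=-6.53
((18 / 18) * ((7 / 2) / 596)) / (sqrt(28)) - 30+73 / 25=-677 / 25+sqrt(7) / 2384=-27.08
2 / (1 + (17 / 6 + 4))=12 / 47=0.26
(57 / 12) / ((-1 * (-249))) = 19 / 996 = 0.02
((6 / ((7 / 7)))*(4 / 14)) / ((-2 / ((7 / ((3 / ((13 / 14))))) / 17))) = -13 / 119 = -0.11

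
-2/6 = -1/3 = -0.33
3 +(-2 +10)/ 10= 19/ 5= 3.80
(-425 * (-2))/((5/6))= 1020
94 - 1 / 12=1127 / 12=93.92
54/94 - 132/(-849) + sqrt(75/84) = 9709/13301 + 5*sqrt(7)/14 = 1.67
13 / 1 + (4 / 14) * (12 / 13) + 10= 2117 / 91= 23.26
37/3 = 12.33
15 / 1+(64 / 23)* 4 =601 / 23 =26.13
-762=-762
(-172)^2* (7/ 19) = 207088/ 19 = 10899.37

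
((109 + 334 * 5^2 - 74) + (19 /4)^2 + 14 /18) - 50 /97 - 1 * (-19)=117705889 /13968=8426.82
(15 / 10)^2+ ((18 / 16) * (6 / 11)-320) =-6977 / 22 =-317.14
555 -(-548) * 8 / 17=13819 / 17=812.88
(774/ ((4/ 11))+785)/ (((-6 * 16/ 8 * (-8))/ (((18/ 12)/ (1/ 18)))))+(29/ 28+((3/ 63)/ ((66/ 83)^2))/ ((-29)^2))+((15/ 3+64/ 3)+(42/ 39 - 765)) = 1326028976995/ 16001713728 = 82.87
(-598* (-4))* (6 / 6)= 2392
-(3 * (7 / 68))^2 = -441 / 4624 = -0.10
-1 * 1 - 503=-504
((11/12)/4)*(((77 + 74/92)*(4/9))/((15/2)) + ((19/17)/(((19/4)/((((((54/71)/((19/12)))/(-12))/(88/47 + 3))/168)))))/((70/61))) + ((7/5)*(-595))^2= 17741677491681983201/25568427336480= 693890.06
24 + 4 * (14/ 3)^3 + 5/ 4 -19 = 44579/ 108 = 412.77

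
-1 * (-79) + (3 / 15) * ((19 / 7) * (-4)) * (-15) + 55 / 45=7106 / 63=112.79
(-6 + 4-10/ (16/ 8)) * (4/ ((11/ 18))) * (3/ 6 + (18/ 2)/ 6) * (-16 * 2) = 32256/ 11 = 2932.36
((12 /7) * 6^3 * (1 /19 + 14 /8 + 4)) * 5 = 204120 /19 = 10743.16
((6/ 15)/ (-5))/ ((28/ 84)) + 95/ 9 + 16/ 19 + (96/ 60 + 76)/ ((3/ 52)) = 5797859/ 4275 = 1356.22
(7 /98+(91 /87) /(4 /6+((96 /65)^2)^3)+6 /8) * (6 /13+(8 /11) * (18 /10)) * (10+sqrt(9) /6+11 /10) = 588397069941084909 /31270128268604225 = 18.82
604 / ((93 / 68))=41072 / 93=441.63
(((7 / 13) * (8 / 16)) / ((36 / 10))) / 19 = 35 / 8892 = 0.00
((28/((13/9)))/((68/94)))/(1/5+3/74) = 2191140/19669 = 111.40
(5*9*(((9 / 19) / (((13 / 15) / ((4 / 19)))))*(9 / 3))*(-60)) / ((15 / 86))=-25077600 / 4693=-5343.62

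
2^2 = 4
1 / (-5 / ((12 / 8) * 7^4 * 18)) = -12965.40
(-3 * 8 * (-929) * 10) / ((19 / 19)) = 222960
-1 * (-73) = 73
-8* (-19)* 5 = 760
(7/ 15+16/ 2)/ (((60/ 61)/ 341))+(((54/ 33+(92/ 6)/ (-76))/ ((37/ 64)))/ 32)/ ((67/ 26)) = 1368721849897/ 466299900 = 2935.28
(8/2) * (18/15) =24/5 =4.80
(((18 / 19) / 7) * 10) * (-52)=-9360 / 133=-70.38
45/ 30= 3/ 2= 1.50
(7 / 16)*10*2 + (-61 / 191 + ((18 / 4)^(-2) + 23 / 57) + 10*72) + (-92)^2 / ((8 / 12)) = 15784924343 / 1175796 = 13424.88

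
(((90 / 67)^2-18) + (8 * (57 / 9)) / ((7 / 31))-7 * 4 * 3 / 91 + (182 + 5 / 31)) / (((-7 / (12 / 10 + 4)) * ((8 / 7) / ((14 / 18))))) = -14794360169 / 75145860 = -196.88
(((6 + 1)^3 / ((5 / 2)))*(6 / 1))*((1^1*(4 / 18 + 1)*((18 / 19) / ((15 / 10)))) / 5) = 60368 / 475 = 127.09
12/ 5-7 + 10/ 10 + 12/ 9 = -2.27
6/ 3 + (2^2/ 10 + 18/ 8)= 93/ 20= 4.65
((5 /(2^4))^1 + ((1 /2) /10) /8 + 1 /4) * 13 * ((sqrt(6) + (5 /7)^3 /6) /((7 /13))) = 54925 /65856 + 2197 * sqrt(6) /160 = 34.47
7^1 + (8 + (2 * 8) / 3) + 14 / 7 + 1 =70 / 3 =23.33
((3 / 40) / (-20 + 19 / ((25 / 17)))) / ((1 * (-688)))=5 / 324736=0.00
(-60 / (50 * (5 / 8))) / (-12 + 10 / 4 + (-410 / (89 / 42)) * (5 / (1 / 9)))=8544 / 38787275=0.00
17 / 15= 1.13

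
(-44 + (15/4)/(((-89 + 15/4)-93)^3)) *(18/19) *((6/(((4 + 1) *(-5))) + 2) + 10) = -490.21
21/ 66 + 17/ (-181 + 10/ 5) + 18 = 18.22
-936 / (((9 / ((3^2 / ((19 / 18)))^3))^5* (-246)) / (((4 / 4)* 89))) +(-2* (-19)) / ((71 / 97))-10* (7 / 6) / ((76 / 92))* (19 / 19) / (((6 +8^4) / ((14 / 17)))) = 346516102663101671123710891505142432491 / 660364952894797032068476827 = 524734241488.90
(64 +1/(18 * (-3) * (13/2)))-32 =11231/351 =32.00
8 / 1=8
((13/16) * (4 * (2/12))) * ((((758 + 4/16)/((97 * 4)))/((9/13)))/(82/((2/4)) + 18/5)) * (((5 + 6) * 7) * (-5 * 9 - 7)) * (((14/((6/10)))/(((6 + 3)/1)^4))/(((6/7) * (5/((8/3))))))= -13967438485/172794852504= -0.08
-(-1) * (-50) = -50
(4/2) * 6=12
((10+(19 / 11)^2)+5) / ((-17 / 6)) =-768 / 121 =-6.35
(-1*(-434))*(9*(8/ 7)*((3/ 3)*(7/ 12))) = 2604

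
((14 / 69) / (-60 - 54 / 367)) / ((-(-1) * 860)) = -2569 / 654935580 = -0.00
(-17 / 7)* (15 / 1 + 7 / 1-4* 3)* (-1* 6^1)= 1020 / 7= 145.71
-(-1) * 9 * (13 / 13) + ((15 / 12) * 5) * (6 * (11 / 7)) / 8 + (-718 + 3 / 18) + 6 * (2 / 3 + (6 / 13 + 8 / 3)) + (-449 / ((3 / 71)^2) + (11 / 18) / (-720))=-297397545671 / 1179360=-252168.59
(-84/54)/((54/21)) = -49/81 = -0.60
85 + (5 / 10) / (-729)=123929 / 1458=85.00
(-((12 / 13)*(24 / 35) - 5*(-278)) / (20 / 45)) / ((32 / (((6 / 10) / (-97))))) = 8541963 / 14123200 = 0.60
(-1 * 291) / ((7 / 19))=-5529 / 7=-789.86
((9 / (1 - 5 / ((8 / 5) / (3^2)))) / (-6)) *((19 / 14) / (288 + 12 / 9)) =171 / 659246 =0.00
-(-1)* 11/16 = 11/16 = 0.69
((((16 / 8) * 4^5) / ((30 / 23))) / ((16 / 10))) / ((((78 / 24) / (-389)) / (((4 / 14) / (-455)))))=73.76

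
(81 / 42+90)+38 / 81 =104779 / 1134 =92.40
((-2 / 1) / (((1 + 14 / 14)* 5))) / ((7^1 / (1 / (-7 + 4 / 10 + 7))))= -1 / 14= -0.07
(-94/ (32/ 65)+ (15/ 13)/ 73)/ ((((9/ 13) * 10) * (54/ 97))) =-56239727/ 1135296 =-49.54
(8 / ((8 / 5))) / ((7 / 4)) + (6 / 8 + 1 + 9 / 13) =1929 / 364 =5.30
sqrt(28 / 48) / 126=0.01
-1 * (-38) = 38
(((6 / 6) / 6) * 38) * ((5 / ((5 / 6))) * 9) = 342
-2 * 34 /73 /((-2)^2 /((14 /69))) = -238 /5037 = -0.05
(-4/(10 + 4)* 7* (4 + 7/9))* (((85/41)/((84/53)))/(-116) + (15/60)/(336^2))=0.11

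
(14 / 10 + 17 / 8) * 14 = 987 / 20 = 49.35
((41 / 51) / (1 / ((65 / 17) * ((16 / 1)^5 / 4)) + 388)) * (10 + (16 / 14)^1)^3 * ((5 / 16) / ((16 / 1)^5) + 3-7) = -3536304344903655 / 308402602121656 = -11.47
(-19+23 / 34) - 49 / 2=-728 / 17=-42.82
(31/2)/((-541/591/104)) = -952692/541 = -1760.98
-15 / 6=-5 / 2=-2.50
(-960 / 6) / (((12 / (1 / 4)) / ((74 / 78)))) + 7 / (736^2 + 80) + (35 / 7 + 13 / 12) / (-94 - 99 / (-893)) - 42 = -80121785872673 / 1771540881552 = -45.23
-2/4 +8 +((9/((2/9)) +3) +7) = 58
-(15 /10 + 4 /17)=-59 /34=-1.74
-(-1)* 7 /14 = 1 /2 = 0.50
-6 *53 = -318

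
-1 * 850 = -850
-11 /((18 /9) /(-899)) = 9889 /2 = 4944.50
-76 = -76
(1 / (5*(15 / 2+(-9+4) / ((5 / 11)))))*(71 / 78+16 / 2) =-139 / 273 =-0.51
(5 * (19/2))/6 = 95/12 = 7.92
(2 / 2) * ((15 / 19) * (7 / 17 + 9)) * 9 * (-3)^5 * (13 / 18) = -11736.22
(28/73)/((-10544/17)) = -119/192428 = -0.00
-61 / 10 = -6.10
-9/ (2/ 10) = -45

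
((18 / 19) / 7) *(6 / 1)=108 / 133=0.81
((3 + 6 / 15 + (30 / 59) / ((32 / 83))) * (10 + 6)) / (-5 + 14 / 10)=-22273 / 1062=-20.97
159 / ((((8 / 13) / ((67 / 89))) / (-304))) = -5262582 / 89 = -59130.13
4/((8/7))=3.50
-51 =-51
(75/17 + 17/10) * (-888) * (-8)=3690528/85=43417.98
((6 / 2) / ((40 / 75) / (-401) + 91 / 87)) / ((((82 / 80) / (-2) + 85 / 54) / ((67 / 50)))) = 56098296 / 15475457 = 3.62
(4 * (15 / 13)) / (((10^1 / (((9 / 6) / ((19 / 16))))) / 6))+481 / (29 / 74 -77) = -3893702 / 1400243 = -2.78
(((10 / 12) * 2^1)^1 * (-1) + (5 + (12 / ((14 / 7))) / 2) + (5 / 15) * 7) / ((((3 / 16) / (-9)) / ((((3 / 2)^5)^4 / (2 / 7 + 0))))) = -317297380491 / 65536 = -4841573.80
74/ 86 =37/ 43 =0.86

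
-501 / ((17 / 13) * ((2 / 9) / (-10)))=293085 / 17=17240.29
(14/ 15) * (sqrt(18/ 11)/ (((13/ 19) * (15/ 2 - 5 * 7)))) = -532 * sqrt(22)/ 39325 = -0.06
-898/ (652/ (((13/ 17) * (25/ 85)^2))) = -145925/ 1601638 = -0.09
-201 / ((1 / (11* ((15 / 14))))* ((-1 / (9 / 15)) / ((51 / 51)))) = 19899 / 14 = 1421.36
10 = 10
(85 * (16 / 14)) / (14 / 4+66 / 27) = 12240 / 749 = 16.34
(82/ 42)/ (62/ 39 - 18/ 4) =-1066/ 1589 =-0.67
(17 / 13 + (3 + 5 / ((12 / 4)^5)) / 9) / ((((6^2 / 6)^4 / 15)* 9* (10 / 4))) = 0.00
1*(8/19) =0.42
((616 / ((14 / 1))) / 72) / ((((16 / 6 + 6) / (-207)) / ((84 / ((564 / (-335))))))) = 1779855 / 2444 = 728.25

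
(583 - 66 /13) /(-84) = -7513 /1092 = -6.88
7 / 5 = 1.40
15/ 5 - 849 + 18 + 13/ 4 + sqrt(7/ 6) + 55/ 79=-260401/ 316 + sqrt(42)/ 6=-822.97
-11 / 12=-0.92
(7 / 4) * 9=63 / 4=15.75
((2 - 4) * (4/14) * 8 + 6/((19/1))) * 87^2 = -4284054/133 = -32210.93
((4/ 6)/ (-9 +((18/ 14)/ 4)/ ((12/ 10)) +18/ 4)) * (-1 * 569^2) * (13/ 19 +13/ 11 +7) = 67192062896/ 148599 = 452170.36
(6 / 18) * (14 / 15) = 14 / 45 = 0.31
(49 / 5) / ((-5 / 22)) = -1078 / 25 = -43.12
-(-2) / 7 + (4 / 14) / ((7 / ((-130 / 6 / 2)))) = -23 / 147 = -0.16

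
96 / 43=2.23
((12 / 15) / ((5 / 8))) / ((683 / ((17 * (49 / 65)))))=26656 / 1109875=0.02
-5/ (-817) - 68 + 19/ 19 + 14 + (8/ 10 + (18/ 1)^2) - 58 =873398/ 4085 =213.81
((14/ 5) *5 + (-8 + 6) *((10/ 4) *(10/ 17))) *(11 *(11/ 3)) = 22748/ 51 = 446.04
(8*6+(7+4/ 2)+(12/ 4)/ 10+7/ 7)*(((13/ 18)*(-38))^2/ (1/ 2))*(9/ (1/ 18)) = 14227298.80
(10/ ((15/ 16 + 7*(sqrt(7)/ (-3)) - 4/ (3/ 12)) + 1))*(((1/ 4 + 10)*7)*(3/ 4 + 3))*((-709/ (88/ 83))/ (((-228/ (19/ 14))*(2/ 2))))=-122144304375/ 129471584 + 1266681675*sqrt(7)/ 8091974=-529.25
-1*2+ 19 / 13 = -0.54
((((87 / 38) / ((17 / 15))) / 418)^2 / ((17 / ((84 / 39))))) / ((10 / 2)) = 2384235 / 4028560423316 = 0.00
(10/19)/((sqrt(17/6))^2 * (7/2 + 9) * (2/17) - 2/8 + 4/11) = 0.12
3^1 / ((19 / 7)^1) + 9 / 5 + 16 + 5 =2271 / 95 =23.91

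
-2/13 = -0.15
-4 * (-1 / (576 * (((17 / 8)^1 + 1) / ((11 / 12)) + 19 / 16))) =11 / 7281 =0.00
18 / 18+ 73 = 74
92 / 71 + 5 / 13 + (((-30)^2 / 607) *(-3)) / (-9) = 1218357 / 560261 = 2.17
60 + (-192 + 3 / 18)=-791 / 6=-131.83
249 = 249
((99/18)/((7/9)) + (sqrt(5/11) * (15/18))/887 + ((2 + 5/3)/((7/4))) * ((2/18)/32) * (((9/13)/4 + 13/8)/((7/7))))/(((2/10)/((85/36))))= 2125 * sqrt(55)/2107512 + 473460625/5660928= 83.64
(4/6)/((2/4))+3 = 13/3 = 4.33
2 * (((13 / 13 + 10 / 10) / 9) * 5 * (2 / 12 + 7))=430 / 27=15.93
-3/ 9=-1/ 3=-0.33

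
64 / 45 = 1.42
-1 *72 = -72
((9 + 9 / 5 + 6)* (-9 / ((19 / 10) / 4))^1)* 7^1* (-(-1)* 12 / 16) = -31752 / 19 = -1671.16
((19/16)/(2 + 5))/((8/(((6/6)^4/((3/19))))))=361/2688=0.13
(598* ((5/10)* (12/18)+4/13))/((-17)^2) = 1150/867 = 1.33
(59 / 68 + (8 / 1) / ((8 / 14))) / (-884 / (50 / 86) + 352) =-25275 / 1986416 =-0.01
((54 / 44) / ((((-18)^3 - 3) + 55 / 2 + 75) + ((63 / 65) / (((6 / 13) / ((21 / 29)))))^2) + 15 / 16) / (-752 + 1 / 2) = -26498927095 / 21246393807672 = -0.00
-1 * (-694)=694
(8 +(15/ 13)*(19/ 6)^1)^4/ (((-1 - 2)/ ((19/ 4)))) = -53382985713/ 1827904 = -29204.48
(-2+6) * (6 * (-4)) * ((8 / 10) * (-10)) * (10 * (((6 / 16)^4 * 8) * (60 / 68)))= 18225 / 17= 1072.06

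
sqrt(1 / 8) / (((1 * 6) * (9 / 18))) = sqrt(2) / 12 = 0.12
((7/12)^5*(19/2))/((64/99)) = 0.99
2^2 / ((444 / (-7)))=-0.06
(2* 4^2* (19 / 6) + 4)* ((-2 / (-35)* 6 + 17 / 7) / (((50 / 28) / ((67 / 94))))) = 2053684 / 17625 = 116.52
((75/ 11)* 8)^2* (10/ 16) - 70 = 216530/ 121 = 1789.50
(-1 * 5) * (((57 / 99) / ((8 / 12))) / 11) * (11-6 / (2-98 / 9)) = -8873 / 1936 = -4.58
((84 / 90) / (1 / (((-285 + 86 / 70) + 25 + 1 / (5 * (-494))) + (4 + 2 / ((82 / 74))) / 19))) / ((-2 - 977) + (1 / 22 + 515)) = 0.52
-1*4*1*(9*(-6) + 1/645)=139316/645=215.99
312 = 312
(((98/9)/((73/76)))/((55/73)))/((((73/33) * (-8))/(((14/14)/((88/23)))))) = -21413/96360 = -0.22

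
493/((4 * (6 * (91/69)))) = 11339/728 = 15.58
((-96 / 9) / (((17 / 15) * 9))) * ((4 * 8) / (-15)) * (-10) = -10240 / 459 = -22.31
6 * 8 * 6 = 288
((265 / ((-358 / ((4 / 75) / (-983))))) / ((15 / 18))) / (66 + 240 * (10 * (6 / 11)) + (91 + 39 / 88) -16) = 18656 / 561509579475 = 0.00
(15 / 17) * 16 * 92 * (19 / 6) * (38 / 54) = 1328480 / 459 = 2894.29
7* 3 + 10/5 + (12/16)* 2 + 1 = 51/2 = 25.50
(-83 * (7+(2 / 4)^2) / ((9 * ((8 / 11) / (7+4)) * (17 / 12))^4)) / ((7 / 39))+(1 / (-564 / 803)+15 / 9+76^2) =-40981120332869 / 47482690752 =-863.07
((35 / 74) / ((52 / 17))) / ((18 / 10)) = 2975 / 34632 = 0.09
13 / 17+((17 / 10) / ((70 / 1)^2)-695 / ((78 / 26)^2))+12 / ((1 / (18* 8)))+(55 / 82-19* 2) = 496172122141 / 307377000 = 1614.21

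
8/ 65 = 0.12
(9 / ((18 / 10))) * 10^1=50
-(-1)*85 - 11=74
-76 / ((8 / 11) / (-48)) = 5016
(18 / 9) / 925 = 2 / 925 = 0.00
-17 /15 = -1.13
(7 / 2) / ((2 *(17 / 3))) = 21 / 68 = 0.31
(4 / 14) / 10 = 1 / 35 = 0.03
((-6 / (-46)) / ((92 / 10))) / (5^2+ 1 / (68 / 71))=510 / 936859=0.00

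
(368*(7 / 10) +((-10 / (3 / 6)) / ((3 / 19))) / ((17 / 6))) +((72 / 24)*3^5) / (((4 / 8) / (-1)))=-105834 / 85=-1245.11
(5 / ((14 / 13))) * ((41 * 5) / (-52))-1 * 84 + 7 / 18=-51365 / 504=-101.91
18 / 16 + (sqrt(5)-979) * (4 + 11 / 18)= -324947 / 72 + 83 * sqrt(5) / 18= -4502.84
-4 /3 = -1.33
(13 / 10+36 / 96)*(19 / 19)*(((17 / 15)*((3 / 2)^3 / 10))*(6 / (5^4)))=30753 / 5000000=0.01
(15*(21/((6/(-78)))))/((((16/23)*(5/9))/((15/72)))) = -282555/128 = -2207.46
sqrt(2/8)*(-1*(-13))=13/2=6.50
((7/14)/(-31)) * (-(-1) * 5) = -5/62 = -0.08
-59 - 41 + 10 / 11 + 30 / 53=-57440 / 583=-98.52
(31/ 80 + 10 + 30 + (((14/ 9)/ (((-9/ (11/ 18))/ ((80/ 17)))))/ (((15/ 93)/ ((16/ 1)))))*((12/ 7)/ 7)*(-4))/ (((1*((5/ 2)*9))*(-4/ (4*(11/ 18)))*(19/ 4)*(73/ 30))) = -2256866777/ 10829127330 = -0.21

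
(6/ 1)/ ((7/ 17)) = 102/ 7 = 14.57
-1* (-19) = 19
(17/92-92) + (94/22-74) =-163481/1012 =-161.54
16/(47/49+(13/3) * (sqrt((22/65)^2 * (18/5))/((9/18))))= -4606000/9020547+8451520 * sqrt(10)/9020547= 2.45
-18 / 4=-9 / 2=-4.50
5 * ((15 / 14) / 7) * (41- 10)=2325 / 98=23.72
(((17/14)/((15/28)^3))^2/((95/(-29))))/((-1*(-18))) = -10302863872/9738984375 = -1.06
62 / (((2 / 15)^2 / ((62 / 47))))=216225 / 47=4600.53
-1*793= -793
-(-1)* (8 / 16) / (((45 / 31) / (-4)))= -62 / 45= -1.38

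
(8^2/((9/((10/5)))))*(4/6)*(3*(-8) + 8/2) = -5120/27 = -189.63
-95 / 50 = -19 / 10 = -1.90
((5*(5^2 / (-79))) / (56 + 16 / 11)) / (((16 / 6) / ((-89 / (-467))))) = -367125 / 186531008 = -0.00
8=8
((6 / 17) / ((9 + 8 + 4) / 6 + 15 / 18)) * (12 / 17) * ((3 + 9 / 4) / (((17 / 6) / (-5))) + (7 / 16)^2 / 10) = -10863909 / 20438080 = -0.53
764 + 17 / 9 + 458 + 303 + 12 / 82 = 563476 / 369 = 1527.04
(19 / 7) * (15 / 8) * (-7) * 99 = -28215 / 8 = -3526.88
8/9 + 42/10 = 5.09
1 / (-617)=-1 / 617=-0.00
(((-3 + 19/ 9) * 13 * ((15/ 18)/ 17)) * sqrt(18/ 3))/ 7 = -260 * sqrt(6)/ 3213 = -0.20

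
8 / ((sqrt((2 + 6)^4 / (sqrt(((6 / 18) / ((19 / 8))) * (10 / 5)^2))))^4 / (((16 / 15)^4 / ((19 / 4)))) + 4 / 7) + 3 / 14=1151364773 / 5373033778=0.21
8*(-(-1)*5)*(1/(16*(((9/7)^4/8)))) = 7.32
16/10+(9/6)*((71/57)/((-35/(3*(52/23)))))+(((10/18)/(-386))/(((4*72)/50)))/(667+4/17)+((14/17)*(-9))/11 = 0.56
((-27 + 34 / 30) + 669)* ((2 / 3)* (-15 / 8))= -9647 / 12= -803.92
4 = 4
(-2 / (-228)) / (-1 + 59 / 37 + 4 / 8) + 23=106228 / 4617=23.01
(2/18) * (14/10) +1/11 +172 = 85262/495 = 172.25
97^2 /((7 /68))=639812 /7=91401.71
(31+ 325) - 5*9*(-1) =401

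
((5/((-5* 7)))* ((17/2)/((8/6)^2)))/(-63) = 17/1568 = 0.01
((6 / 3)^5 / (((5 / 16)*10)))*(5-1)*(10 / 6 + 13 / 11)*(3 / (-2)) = -48128 / 275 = -175.01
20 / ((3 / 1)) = 20 / 3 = 6.67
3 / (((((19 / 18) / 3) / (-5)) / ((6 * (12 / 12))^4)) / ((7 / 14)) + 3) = 524880 / 524861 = 1.00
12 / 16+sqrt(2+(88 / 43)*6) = 3 / 4+sqrt(26402) / 43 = 4.53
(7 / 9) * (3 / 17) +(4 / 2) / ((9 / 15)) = 59 / 17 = 3.47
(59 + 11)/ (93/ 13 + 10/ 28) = 12740/ 1367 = 9.32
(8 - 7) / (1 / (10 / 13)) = 0.77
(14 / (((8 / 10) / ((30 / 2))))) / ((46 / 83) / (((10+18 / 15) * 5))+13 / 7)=610050 / 4339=140.60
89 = 89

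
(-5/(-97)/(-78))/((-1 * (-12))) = -0.00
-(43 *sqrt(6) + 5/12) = -43 *sqrt(6)-5/12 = -105.74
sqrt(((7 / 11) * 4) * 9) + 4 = 4 + 6 * sqrt(77) / 11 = 8.79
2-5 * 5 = -23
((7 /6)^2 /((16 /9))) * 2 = 49 /32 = 1.53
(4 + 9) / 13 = 1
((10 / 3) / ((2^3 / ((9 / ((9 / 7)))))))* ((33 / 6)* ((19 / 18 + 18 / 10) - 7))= -28721 / 432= -66.48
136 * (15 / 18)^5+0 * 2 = 53125 / 972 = 54.66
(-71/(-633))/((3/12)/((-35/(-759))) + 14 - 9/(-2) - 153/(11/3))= -109340/17357493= -0.01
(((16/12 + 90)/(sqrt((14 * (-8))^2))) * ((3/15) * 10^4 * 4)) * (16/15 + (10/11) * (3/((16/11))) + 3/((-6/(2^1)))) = 798025/63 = 12667.06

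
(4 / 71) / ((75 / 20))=0.02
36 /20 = 9 /5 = 1.80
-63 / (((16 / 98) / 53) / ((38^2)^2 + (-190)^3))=97632082863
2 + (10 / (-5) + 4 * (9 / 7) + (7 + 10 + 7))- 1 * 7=155 / 7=22.14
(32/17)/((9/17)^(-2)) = 0.53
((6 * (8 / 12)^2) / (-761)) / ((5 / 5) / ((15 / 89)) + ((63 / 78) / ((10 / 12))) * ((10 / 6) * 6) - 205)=65 / 3512776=0.00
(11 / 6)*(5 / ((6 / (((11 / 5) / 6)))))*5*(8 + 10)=605 / 12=50.42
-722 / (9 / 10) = -802.22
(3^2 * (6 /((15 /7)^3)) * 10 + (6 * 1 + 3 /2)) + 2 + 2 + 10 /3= 10457 /150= 69.71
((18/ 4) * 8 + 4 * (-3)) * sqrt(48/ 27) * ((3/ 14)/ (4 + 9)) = 48/ 91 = 0.53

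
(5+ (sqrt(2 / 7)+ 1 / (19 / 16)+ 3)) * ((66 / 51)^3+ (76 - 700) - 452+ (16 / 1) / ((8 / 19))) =-854959728 / 93347 - 5089046 * sqrt(14) / 34391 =-9712.62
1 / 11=0.09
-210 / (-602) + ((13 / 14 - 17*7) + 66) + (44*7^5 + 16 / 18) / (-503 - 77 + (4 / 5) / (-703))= -1831839885679 / 1380712284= -1326.74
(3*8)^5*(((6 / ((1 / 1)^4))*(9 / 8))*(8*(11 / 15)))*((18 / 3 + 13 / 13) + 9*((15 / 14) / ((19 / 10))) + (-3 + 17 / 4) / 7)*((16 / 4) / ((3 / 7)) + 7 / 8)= 749426743296 / 19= 39443512805.05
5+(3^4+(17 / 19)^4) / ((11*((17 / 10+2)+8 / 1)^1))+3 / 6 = 2057744837 / 335446254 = 6.13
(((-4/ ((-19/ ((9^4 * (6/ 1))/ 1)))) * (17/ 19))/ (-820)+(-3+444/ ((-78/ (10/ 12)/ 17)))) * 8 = -2140031744/ 2886195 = -741.47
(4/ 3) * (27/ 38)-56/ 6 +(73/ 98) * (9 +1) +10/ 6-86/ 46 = -73225/ 64239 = -1.14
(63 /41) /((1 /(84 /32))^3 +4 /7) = 2.45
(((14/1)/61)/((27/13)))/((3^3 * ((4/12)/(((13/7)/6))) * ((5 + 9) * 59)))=169/36731394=0.00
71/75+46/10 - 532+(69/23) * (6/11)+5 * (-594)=-2883224/825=-3494.82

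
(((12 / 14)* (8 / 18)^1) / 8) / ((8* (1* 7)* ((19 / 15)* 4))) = 5 / 29792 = 0.00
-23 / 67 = -0.34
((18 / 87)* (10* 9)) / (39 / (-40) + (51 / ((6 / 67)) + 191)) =7200 / 293683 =0.02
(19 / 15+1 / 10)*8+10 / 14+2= 1433 / 105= 13.65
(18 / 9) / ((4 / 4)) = 2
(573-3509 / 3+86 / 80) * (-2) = 71471 / 60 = 1191.18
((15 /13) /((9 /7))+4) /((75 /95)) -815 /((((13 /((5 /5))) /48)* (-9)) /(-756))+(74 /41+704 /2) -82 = -6056149571 /23985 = -252497.38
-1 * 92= -92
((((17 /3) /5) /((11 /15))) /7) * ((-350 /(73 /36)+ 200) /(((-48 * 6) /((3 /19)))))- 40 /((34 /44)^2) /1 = -12406385965 /185189466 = -66.99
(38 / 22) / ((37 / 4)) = 76 / 407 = 0.19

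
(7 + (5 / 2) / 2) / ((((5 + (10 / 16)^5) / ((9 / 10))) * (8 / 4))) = 202752 / 278275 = 0.73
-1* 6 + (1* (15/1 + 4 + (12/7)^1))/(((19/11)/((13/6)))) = 15947/798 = 19.98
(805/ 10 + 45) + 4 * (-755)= -5789/ 2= -2894.50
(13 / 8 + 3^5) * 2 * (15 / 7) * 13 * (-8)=-763230 / 7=-109032.86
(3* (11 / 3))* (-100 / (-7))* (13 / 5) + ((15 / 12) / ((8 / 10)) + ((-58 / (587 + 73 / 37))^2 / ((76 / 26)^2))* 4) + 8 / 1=125446790696623 / 300012556032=418.14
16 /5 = 3.20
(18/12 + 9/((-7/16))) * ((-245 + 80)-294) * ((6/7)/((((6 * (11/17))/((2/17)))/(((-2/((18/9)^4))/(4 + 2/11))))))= -122553/18032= -6.80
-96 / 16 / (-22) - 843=-9270 / 11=-842.73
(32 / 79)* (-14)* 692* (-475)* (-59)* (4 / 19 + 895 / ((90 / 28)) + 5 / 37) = -806587189408000 / 26307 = -30660553822.48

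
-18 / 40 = -9 / 20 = -0.45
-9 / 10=-0.90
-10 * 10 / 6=-50 / 3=-16.67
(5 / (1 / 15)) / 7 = 75 / 7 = 10.71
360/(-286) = -180/143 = -1.26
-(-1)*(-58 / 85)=-0.68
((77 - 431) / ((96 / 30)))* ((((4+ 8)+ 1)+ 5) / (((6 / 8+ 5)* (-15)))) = 531 / 23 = 23.09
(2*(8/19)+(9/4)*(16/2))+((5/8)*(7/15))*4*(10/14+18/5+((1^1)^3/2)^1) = 27883/1140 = 24.46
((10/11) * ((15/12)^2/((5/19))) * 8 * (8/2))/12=475/33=14.39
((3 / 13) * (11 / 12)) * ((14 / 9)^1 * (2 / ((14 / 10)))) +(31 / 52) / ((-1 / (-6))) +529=124733 / 234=533.05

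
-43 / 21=-2.05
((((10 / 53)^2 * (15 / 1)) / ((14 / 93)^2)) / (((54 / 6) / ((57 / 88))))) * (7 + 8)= 308120625 / 12112408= 25.44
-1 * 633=-633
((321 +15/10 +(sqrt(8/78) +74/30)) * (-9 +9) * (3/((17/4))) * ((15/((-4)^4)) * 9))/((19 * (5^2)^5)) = 0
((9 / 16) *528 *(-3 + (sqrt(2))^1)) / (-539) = 81 / 49 -27 *sqrt(2) / 49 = 0.87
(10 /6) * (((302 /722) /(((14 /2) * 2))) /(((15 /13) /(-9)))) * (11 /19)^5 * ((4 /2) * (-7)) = 316143113 /893871739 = 0.35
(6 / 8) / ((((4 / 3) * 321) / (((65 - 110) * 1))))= -0.08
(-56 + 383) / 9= 109 / 3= 36.33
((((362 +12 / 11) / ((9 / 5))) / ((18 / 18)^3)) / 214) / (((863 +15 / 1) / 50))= 249625 / 4650327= 0.05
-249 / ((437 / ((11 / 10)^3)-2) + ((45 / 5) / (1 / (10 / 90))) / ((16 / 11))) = -5302704 / 6964049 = -0.76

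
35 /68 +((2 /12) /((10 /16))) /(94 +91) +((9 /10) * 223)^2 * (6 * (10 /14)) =228028535669 /1320900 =172631.19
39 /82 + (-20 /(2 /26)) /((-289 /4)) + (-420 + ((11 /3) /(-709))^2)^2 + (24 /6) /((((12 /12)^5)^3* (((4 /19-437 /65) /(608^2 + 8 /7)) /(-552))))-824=1142459889706356491512772945879 /9102831605805012702606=125505989.69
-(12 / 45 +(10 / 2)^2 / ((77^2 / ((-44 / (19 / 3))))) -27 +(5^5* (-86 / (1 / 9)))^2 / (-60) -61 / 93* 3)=464329240361425261 / 4762065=97505859403.73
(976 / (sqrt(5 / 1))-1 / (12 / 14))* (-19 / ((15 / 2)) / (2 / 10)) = 133 / 9-37088* sqrt(5) / 15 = -5513.97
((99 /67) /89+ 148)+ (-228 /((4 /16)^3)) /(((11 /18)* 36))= -33797195 /65593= -515.26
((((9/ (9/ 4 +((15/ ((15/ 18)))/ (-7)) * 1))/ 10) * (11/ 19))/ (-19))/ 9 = 154/ 16245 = 0.01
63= 63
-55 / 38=-1.45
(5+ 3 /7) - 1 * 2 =24 /7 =3.43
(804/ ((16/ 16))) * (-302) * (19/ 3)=-1537784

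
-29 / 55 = -0.53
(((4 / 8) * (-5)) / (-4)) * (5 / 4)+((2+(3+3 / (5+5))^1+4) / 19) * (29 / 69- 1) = 6957 / 13984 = 0.50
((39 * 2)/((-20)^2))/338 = 3/5200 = 0.00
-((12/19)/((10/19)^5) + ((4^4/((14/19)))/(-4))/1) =12463259/175000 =71.22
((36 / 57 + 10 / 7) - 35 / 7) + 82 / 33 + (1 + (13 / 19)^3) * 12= 24382315 / 1584429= 15.39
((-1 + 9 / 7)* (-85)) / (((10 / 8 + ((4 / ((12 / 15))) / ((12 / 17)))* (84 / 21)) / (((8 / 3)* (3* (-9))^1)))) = 29376 / 497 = 59.11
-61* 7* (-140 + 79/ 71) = 4210647/ 71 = 59304.89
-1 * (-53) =53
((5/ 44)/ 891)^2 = 25/ 1536953616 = 0.00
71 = 71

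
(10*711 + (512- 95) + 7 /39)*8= 2348480 /39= 60217.44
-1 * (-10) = 10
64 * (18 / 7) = 1152 / 7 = 164.57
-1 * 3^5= -243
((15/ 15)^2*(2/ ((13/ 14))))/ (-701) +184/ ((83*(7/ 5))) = 8367692/ 5294653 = 1.58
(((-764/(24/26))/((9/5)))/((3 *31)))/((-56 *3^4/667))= 8280805/11389896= 0.73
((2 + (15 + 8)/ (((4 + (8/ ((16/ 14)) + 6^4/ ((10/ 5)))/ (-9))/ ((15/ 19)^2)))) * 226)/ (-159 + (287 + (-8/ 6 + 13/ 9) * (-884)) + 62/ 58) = 23614632198/ 1799068409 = 13.13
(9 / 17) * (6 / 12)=9 / 34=0.26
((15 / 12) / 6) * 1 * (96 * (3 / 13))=4.62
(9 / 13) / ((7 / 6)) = 54 / 91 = 0.59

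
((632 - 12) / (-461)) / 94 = -310 / 21667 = -0.01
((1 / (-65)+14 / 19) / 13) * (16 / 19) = 14256 / 305045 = 0.05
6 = 6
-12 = -12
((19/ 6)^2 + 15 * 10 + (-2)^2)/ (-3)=-5905/ 108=-54.68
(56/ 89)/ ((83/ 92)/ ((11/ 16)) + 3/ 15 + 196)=0.00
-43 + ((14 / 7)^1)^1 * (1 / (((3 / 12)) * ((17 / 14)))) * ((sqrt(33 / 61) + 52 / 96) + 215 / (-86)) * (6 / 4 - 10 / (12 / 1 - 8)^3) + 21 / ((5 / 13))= -23407 / 4080 + 301 * sqrt(2013) / 2074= 0.77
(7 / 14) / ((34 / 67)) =67 / 68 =0.99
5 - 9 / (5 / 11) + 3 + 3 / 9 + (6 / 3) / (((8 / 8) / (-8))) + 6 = -322 / 15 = -21.47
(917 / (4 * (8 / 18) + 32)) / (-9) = -917 / 304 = -3.02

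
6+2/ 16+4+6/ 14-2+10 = 18.55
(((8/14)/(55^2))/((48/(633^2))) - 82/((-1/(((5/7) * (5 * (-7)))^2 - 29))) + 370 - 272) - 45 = 4144081063/84700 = 48926.58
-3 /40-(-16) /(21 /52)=33217 /840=39.54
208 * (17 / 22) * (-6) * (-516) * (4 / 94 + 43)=21418475.33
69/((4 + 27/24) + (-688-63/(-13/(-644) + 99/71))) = -11900936/125462091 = -0.09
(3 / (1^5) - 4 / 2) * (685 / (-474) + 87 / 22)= 6542 / 2607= 2.51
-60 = -60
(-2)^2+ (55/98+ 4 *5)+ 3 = 2701/98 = 27.56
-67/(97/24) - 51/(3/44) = -74164/97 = -764.58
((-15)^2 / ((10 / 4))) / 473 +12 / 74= 6168 / 17501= 0.35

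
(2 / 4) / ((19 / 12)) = 6 / 19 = 0.32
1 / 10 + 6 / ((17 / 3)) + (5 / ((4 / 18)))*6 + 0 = 136.16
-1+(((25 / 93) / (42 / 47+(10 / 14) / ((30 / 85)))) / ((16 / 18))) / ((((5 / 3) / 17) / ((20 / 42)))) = -177283 / 357058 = -0.50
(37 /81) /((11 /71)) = 2627 /891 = 2.95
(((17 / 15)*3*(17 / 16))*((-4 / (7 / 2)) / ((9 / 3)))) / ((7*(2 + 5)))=-289 / 10290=-0.03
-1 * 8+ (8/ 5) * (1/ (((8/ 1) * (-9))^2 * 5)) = -129599/ 16200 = -8.00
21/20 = 1.05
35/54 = 0.65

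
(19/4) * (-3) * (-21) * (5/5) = 1197/4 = 299.25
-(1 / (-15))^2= -1 / 225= -0.00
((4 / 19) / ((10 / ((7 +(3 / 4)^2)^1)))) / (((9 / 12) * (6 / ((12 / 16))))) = 121 / 4560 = 0.03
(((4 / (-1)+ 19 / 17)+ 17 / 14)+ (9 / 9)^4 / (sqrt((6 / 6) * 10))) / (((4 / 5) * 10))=-397 / 1904+ sqrt(10) / 80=-0.17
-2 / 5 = -0.40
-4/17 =-0.24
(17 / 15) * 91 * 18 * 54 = 501228 / 5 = 100245.60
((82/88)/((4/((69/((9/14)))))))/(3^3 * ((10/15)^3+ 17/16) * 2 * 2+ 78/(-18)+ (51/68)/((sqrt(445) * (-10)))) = 0.18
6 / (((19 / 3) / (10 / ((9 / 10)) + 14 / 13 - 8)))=980 / 247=3.97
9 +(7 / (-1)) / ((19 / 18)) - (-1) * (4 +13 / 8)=1215 / 152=7.99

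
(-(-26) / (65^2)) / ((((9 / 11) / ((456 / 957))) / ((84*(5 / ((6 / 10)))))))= 8512 / 3393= 2.51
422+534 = 956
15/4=3.75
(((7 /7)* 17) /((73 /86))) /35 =1462 /2555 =0.57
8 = 8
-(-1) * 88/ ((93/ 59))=55.83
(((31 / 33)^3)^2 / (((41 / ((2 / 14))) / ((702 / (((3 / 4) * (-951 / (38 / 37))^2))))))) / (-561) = -133281752797856 / 28605554442608341116303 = -0.00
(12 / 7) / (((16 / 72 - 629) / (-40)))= 4320 / 39613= 0.11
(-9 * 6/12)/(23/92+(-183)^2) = -18/133957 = -0.00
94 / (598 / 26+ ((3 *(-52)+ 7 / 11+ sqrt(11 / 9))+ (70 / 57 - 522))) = -24136054008 / 167702873765 - 12318042 *sqrt(11) / 167702873765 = -0.14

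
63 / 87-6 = -153 / 29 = -5.28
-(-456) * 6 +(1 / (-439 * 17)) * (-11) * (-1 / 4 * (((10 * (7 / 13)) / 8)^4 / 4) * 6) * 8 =149294141288463 / 54566590208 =2736.00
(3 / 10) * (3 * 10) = 9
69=69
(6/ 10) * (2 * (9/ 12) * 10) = 9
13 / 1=13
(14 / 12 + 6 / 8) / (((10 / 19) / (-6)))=-437 / 20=-21.85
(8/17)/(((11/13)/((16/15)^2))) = 26624/42075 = 0.63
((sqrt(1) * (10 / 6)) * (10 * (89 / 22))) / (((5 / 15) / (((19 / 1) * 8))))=338200 / 11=30745.45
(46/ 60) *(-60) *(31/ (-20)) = 713/ 10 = 71.30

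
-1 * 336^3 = -37933056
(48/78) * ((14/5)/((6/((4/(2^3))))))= 28/195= 0.14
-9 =-9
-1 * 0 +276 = 276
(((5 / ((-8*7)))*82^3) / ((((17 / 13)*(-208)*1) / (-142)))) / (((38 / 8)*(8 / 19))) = -24466955 / 1904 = -12850.29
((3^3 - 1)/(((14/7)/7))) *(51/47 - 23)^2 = 96541900/2209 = 43703.89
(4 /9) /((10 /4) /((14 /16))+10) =14 /405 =0.03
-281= -281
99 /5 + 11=154 /5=30.80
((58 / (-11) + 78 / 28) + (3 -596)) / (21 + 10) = -19.21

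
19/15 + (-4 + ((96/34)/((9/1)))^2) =-34267/13005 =-2.63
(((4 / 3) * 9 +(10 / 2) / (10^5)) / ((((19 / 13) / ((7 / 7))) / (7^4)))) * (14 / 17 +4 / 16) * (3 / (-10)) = -1640562115647 / 258400000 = -6348.92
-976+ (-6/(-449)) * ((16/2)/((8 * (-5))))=-2191126/2245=-976.00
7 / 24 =0.29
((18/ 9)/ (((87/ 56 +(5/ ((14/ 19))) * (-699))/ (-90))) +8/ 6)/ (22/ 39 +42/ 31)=0.71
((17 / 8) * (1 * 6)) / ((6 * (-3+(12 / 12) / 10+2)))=-85 / 36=-2.36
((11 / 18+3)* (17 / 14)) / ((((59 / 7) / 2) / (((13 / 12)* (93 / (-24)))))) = -445315 / 101952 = -4.37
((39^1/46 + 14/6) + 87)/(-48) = -12445/6624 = -1.88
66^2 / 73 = 4356 / 73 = 59.67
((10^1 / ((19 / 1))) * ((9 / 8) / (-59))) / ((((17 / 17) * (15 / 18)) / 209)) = -297 / 118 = -2.52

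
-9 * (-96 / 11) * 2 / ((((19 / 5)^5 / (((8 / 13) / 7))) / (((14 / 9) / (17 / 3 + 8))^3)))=627200000 / 24403696342597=0.00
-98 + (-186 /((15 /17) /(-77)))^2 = 6586618514 /25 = 263464740.56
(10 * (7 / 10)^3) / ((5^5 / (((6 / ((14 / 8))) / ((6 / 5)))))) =49 / 15625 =0.00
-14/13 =-1.08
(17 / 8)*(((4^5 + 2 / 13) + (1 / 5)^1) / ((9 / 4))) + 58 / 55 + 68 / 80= 4990213 / 5148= 969.35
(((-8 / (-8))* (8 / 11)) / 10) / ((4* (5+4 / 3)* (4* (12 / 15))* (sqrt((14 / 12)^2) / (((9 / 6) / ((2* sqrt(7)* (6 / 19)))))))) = 9* sqrt(7) / 34496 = 0.00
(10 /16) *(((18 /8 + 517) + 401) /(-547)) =-18405 /17504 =-1.05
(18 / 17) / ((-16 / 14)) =-63 / 68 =-0.93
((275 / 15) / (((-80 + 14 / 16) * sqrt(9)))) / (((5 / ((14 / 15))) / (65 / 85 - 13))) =256256 / 1452735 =0.18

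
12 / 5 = 2.40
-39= -39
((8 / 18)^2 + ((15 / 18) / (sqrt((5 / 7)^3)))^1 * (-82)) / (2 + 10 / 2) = 16 / 567 -41 * sqrt(35) / 15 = -16.14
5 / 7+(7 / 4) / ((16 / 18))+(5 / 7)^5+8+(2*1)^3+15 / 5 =11761657 / 537824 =21.87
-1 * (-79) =79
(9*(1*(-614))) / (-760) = 2763 / 380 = 7.27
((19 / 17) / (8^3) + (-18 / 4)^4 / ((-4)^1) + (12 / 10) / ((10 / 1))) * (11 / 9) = -245088943 / 1958400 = -125.15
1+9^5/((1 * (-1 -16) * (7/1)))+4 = -58454/119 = -491.21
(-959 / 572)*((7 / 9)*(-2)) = 6713 / 2574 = 2.61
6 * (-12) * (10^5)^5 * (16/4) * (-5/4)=3600000000000000000000000000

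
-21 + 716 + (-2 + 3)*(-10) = 685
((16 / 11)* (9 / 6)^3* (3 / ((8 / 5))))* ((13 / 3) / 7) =1755 / 308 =5.70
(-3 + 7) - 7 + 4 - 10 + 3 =-6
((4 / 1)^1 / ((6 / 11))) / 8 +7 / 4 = 8 / 3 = 2.67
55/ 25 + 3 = 26/ 5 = 5.20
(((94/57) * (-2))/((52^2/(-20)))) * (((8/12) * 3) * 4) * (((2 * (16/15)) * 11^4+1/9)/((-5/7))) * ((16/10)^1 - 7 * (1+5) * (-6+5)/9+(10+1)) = -958140433208/6502275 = -147354.65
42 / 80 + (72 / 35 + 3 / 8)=207 / 70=2.96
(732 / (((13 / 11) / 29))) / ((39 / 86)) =6693896 / 169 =39608.85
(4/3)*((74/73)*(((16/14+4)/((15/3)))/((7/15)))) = 2.98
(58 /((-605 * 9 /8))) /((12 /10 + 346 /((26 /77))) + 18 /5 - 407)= -3016 /22031559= -0.00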